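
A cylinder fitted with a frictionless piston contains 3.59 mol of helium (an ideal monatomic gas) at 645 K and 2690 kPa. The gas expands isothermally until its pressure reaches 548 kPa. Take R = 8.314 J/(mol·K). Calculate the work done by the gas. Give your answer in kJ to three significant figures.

Isothermal process: W = nRT ln(V₂/V₁) = nRT ln(P₁/P₂).
W = (3.59)(8.314)(645) × ln(2690/548)
  = 19251 × ln(4.909) = 19251 × 1.591
W_by_gas = 30630 J.

W ≈ 30.6 kJ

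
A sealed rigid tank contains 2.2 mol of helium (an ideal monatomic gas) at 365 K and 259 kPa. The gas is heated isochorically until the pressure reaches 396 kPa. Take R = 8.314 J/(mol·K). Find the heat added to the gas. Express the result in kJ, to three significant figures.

Constant volume ⇒ W = 0, so Q = ΔU = nCᵥΔT with Cᵥ = 3R/2 = 12.47 J/(mol·K).
At constant V, T₂/T₁ = P₂/P₁ ⇒ ΔT = T₁(P₂/P₁ − 1) = 365·(396/259 − 1) = 193.1 K.
ΔU = (2.2)(12.47)(193.1) = 5297 J.

Q ≈ 5.30 kJ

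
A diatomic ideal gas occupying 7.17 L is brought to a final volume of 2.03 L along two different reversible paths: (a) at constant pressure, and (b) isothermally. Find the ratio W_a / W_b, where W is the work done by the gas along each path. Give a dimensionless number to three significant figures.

W_a / W_b ≈ 0.568

Path (a) isobaric: W = P₁(V₂ − V₁) → W_a/(P₁V₁) = -0.7169.
Path (b) isothermal: W = P₁V₁ ln(V₂/V₁) → W_b/(P₁V₁) = -1.262.
W_a / W_b = -0.7169 / -1.262 = 0.5681.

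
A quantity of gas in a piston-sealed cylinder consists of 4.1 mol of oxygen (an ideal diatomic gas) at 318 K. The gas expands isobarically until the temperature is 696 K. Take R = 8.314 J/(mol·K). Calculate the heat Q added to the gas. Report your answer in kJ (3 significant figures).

Isobaric: W = nRΔT = (4.1)(8.314)(378) = 12885 J.
ΔU = nCᵥΔT with Cᵥ = 5R/2: ΔU = (4.1)(20.79)(378) = 32213 J.
Q = ΔU + W = 32213 + 12885 = 45098 J.

Q ≈ 45.1 kJ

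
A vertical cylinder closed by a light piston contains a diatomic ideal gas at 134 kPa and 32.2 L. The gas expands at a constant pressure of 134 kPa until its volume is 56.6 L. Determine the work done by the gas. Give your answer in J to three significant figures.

Isobaric: W = P ΔV.
W = (134 kPa)(56.6 − 32.2 L) = (134)(24.4) = 3270 J.

W ≈ 3270 J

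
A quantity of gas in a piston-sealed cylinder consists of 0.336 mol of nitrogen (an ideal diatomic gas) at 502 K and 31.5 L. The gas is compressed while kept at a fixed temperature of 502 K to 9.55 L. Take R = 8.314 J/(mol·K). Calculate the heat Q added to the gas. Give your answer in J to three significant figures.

Q ≈ -1670 J

Isothermal ⇒ ΔU = 0, so Q = W = nRT ln(V₂/V₁).
Q = (0.336)(8.314)(502) ln(9.55/31.5) = 1402 × -1.193 = -1674 J.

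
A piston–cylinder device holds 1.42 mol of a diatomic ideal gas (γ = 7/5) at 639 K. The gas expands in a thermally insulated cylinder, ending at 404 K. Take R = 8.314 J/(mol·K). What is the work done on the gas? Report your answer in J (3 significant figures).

W ≈ -6940 J

Adiabatic ⇒ Q = 0, so W_by = −ΔU = nCᵥ(T₁ − T₂).
Cᵥ = 5R/2 = 20.79 J/(mol·K).
W = (1.42)(20.79)(639 − 404) = 6936 J.
Work on gas = −W_by = -6936 J.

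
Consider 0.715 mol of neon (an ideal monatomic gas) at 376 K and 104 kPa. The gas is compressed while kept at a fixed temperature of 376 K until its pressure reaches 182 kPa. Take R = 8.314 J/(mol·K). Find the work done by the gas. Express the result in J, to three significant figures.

Isothermal process: W = nRT ln(V₂/V₁) = nRT ln(P₁/P₂).
W = (0.715)(8.314)(376) × ln(104/182)
  = 2235 × ln(0.5714) = 2235 × -0.5596
W_by_gas = -1251 J.

W ≈ -1250 J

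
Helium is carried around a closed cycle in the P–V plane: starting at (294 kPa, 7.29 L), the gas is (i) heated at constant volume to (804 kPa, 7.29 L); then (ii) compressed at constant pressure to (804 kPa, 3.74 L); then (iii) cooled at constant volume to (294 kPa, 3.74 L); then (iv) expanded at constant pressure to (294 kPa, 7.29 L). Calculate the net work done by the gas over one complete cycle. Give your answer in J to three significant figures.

W_net ≈ -1810 J

Constant-volume legs do no work.
W(ii) = (804)(3.74 − 7.29) = -2854 J; W(iv) = (294)(7.29 − 3.74) = 1044 J.
W_net = -2854 + 1044 = -1810 J (the counter-clockwise enclosed area).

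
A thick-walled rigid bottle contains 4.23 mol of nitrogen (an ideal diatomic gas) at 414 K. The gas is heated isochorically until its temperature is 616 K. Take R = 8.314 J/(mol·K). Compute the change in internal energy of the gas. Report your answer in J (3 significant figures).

Constant volume ⇒ W = 0, so Q = ΔU = nCᵥΔT with Cᵥ = 5R/2 = 20.79 J/(mol·K).
ΔU = (4.23)(20.79)(616 − 414) = 17760 J.

ΔU ≈ 17800 J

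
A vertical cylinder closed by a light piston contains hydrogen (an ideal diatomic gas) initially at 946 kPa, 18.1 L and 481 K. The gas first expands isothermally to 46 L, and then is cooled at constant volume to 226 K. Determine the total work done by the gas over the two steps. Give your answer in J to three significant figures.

W_total ≈ 16000 J

Step 1 (isothermal): W = P₁V₁ ln(V₂/V₁) = (17123) ln(46/18.1) = 15971 J.
Step 2 (isochoric): W = 0 (constant volume).
W_total = 15971 + 0 = 15971 J.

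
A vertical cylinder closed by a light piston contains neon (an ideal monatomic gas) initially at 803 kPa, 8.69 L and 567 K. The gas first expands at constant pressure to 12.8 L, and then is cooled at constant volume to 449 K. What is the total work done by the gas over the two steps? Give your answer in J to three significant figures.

Step 1 (isobaric): W = PΔV = (803 kPa)(12.8 − 8.69 L) = 3300 J.
Step 2 (isochoric): W = 0 (constant volume).
W_total = 3300 + 0 = 3300 J.

W_total ≈ 3300 J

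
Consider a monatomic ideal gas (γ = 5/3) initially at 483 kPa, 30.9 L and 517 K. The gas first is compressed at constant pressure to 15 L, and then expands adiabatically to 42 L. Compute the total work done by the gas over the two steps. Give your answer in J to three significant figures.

W_total ≈ -2280 J

Step 1 (isobaric): W = PΔV = (483 kPa)(15 − 30.9 L) = -7680 J.
After step 1: P = 483 kPa, V = 15 L, T = 251 K.
Step 2 (adiabatic): W = (P₁V₁ − P₂V₂)/(γ−1) = (7245 − 3647)/0.667 = 5397 J.
W_total = -7680 + 5397 = -2283 J.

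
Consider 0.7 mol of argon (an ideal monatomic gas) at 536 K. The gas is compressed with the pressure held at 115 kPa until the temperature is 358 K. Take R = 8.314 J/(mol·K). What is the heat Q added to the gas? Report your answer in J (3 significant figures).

Isobaric: W = nRΔT = (0.7)(8.314)(-178) = -1036 J.
ΔU = nCᵥΔT with Cᵥ = 3R/2: ΔU = (0.7)(12.47)(-178) = -1554 J.
Q = ΔU + W = -1554 − 1036 = -2590 J.

Q ≈ -2590 J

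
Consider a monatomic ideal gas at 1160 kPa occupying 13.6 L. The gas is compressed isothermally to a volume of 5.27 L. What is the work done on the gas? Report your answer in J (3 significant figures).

Isothermal: W = nRT ln(V₂/V₁) = P₁V₁ ln(V₂/V₁).
P₁V₁ = (1160 kPa)(13.6 L) = 15776 J.
W = 15776 × ln(5.27/13.6) = 15776 × -0.948
W_by_gas = -14956 J; work on gas = −W_by = 14956 J.

W ≈ 15000 J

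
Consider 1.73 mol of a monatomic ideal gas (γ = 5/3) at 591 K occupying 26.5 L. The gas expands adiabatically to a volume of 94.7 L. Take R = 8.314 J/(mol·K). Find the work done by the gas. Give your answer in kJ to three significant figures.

W ≈ 7.30 kJ

Adiabatic: TV^(γ−1) = const with γ = 5/3.
T₂ = T₁ (V₁/V₂)^(γ−1) = 591 × (26.5/94.7)^0.667 = 591 × 0.4278 = 252.8 K.
W_by = nCᵥ(T₁ − T₂) = (1.73)(12.47)(591 − 252.8) = 7296 J.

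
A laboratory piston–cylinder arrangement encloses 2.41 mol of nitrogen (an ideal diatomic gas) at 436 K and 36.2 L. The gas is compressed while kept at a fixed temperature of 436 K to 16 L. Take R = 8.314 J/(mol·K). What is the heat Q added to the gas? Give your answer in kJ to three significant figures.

Isothermal ⇒ ΔU = 0, so Q = W = nRT ln(V₂/V₁).
Q = (2.41)(8.314)(436) ln(16/36.2) = 8736 × -0.8165 = -7133 J.

Q ≈ -7.13 kJ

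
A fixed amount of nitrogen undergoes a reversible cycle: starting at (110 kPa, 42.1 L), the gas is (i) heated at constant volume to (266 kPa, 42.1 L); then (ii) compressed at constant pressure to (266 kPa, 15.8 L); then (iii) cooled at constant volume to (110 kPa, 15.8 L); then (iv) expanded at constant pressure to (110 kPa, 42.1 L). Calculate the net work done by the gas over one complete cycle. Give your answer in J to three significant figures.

Constant-volume legs do no work.
W(ii) = (266)(15.8 − 42.1) = -6996 J; W(iv) = (110)(42.1 − 15.8) = 2893 J.
W_net = -6996 + 2893 = -4103 J (the counter-clockwise enclosed area).

W_net ≈ -4100 J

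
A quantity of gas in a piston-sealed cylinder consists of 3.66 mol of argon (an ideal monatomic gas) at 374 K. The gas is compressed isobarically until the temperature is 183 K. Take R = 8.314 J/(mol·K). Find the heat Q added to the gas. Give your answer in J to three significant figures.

Isobaric: W = nRΔT = (3.66)(8.314)(-191) = -5812 J.
ΔU = nCᵥΔT with Cᵥ = 3R/2: ΔU = (3.66)(12.47)(-191) = -8718 J.
Q = ΔU + W = -8718 − 5812 = -14530 J.

Q ≈ -14500 J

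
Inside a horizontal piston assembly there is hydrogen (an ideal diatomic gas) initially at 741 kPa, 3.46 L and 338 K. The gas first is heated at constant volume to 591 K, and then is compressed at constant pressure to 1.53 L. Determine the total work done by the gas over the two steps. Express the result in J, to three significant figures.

W_total ≈ -2500 J

Step 1 (isochoric): W = 0 (constant volume).
After step 1: P = 1296 kPa (V unchanged).
Step 2 (isobaric): W = PΔV = (1296 kPa)(1.53 − 3.46 L) = -2501 J.
W_total = 0 − 2501 = -2501 J.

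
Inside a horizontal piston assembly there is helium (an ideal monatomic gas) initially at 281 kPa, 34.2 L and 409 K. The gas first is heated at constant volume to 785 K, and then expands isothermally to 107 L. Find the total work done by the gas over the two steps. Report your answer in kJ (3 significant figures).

Step 1 (isochoric): W = 0 (constant volume).
After step 1: P = 539.3 kPa (V unchanged).
Step 2 (isothermal): W = P₁V₁ ln(V₂/V₁) = (18445) ln(107/34.2) = 21038 J.
W_total = 0 + 21038 = 21038 J.

W_total ≈ 21.0 kJ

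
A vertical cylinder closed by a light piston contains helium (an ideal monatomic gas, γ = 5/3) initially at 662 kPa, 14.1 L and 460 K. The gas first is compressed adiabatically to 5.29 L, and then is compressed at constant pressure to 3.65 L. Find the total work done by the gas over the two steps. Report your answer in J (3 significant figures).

Step 1 (adiabatic): W = (P₁V₁ − P₂V₂)/(γ−1) = (9334 − 17944)/0.667 = -12915 J.
After step 1: P = 3392 kPa, V = 5.29 L, T = 884.3 K.
Step 2 (isobaric): W = PΔV = (3392 kPa)(3.65 − 5.29 L) = -5563 J.
W_total = -12915 − 5563 = -18478 J.

W_total ≈ -18500 J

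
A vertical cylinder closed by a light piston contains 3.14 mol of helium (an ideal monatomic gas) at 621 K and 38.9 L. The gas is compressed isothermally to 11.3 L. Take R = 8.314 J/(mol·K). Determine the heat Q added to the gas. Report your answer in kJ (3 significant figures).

Isothermal ⇒ ΔU = 0, so Q = W = nRT ln(V₂/V₁).
Q = (3.14)(8.314)(621) ln(11.3/38.9) = 16212 × -1.236 = -20041 J.

Q ≈ -20.0 kJ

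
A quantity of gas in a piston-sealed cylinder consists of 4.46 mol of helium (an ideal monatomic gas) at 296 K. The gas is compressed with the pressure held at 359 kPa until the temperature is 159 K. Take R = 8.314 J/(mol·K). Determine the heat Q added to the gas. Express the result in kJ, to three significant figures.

Isobaric: W = nRΔT = (4.46)(8.314)(-137) = -5080 J.
ΔU = nCᵥΔT with Cᵥ = 3R/2: ΔU = (4.46)(12.47)(-137) = -7620 J.
Q = ΔU + W = -7620 − 5080 = -12700 J.

Q ≈ -12.7 kJ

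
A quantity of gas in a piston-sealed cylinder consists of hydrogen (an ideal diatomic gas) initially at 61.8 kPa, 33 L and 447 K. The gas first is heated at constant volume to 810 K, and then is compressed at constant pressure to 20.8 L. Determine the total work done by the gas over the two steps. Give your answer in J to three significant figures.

W_total ≈ -1370 J

Step 1 (isochoric): W = 0 (constant volume).
After step 1: P = 112 kPa (V unchanged).
Step 2 (isobaric): W = PΔV = (112 kPa)(20.8 − 33 L) = -1366 J.
W_total = 0 − 1366 = -1366 J.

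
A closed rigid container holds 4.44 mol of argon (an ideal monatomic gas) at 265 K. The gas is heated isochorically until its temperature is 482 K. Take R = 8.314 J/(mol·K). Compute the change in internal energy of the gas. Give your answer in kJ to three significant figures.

ΔU ≈ 12.0 kJ

Constant volume ⇒ W = 0, so Q = ΔU = nCᵥΔT with Cᵥ = 3R/2 = 12.47 J/(mol·K).
ΔU = (4.44)(12.47)(482 − 265) = 12016 J.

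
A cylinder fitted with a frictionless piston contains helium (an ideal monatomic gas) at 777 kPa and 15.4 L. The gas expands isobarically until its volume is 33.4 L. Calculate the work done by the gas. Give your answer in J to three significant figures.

W ≈ 14000 J

Isobaric: W = P ΔV.
W = (777 kPa)(33.4 − 15.4 L) = (777)(18) = 13986 J.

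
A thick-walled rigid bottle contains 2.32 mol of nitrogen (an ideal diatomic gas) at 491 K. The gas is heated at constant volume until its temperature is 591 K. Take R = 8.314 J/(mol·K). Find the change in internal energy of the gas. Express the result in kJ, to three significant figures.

Constant volume ⇒ W = 0, so Q = ΔU = nCᵥΔT with Cᵥ = 5R/2 = 20.79 J/(mol·K).
ΔU = (2.32)(20.79)(591 − 491) = 4822 J.

ΔU ≈ 4.82 kJ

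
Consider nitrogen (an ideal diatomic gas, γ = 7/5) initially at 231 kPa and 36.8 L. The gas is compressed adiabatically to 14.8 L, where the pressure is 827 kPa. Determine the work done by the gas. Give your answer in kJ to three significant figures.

W ≈ -9.35 kJ

Adiabatic: W = (P₁V₁ − P₂V₂)/(γ − 1) with γ = 7/5.
P₁V₁ = 8501 J, P₂V₂ = 12240 J.
W = (8501 − 12240) / 0.4 = -9347 J.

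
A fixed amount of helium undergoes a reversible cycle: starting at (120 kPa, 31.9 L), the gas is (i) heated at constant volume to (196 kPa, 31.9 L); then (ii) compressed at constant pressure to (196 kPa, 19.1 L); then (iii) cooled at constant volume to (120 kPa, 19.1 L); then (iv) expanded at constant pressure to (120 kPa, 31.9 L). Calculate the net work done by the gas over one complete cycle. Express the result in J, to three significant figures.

Constant-volume legs do no work.
W(ii) = (196)(19.1 − 31.9) = -2509 J; W(iv) = (120)(31.9 − 19.1) = 1536 J.
W_net = -2509 + 1536 = -972.8 J (the counter-clockwise enclosed area).

W_net ≈ -973 J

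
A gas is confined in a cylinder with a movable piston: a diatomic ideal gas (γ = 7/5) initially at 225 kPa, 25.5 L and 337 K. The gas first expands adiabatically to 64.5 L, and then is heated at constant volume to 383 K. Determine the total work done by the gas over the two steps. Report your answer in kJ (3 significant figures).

Step 1 (adiabatic): W = (P₁V₁ − P₂V₂)/(γ−1) = (5738 − 3958)/0.4 = 4448 J.
Step 2 (isochoric): W = 0 (constant volume).
W_total = 4448 + 0 = 4448 J.

W_total ≈ 4.45 kJ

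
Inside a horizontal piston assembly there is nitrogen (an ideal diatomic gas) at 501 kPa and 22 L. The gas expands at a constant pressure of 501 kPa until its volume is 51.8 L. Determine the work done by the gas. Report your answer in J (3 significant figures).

W ≈ 14900 J

Isobaric: W = P ΔV.
W = (501 kPa)(51.8 − 22 L) = (501)(29.8) = 14930 J.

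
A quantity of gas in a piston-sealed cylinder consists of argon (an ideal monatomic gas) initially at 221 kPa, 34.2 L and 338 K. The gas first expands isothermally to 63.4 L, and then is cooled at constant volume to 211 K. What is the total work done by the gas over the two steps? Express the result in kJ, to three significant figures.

W_total ≈ 4.67 kJ

Step 1 (isothermal): W = P₁V₁ ln(V₂/V₁) = (7558) ln(63.4/34.2) = 4665 J.
Step 2 (isochoric): W = 0 (constant volume).
W_total = 4665 + 0 = 4665 J.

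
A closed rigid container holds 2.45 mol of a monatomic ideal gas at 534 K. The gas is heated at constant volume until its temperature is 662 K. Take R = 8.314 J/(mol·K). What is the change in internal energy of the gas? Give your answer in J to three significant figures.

ΔU ≈ 3910 J

Constant volume ⇒ W = 0, so Q = ΔU = nCᵥΔT with Cᵥ = 3R/2 = 12.47 J/(mol·K).
ΔU = (2.45)(12.47)(662 − 534) = 3911 J.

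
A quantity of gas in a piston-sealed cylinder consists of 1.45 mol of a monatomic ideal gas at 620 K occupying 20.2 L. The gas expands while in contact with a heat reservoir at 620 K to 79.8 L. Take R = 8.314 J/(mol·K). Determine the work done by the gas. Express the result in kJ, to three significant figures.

Isothermal: W = nRT ln(V₂/V₁).
W = (1.45)(8.314)(620) × ln(79.8/20.2)
  = 7474 × 1.374
W_by_gas = 10268 J.

W ≈ 10.3 kJ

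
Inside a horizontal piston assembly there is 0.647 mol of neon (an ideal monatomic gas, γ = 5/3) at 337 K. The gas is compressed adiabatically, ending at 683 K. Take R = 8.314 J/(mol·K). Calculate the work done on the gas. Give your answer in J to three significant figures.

Adiabatic ⇒ Q = 0, so W_by = −ΔU = nCᵥ(T₁ − T₂).
Cᵥ = 3R/2 = 12.47 J/(mol·K).
W = (0.647)(12.47)(337 − 683) = -2792 J.
Work on gas = −W_by = 2792 J.

W ≈ 2790 J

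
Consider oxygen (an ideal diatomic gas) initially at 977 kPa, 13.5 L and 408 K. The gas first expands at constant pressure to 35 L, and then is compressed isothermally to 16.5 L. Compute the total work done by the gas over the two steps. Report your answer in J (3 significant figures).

Step 1 (isobaric): W = PΔV = (977 kPa)(35 − 13.5 L) = 21006 J.
After step 1: P = 977 kPa, V = 35 L, T = 1058 K.
Step 2 (isothermal): W = P₁V₁ ln(V₂/V₁) = (34195) ln(16.5/35) = -25714 J.
W_total = 21006 − 25714 = -4709 J.

W_total ≈ -4710 J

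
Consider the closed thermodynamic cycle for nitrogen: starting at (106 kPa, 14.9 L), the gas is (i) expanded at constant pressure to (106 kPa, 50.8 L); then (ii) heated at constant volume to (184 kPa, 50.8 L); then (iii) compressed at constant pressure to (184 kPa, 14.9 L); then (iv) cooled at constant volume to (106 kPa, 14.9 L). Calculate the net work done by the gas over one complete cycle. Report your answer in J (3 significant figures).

W_net ≈ -2800 J

Constant-volume legs do no work.
W(i) = (106)(50.8 − 14.9) = 3805 J; W(iii) = (184)(14.9 − 50.8) = -6606 J.
W_net = 3805 − 6606 = -2800 J (the counter-clockwise enclosed area).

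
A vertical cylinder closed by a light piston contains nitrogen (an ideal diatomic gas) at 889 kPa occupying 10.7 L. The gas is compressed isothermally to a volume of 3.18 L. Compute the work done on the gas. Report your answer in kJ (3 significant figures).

Isothermal: W = nRT ln(V₂/V₁) = P₁V₁ ln(V₂/V₁).
P₁V₁ = (889 kPa)(10.7 L) = 9512 J.
W = 9512 × ln(3.18/10.7) = 9512 × -1.213
W_by_gas = -11542 J; work on gas = −W_by = 11542 J.

W ≈ 11.5 kJ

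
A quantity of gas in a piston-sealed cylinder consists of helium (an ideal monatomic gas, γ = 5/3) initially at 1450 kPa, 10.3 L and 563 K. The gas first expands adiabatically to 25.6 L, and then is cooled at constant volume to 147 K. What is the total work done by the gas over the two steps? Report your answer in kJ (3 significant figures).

Step 1 (adiabatic): W = (P₁V₁ − P₂V₂)/(γ−1) = (14935 − 8140)/0.667 = 10193 J.
Step 2 (isochoric): W = 0 (constant volume).
W_total = 10193 + 0 = 10193 J.

W_total ≈ 10.2 kJ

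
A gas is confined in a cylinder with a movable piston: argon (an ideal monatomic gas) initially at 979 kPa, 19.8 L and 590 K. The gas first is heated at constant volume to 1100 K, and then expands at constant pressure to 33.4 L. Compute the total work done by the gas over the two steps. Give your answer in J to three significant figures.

Step 1 (isochoric): W = 0 (constant volume).
After step 1: P = 1825 kPa (V unchanged).
Step 2 (isobaric): W = PΔV = (1825 kPa)(33.4 − 19.8 L) = 24823 J.
W_total = 0 + 24823 = 24823 J.

W_total ≈ 24800 J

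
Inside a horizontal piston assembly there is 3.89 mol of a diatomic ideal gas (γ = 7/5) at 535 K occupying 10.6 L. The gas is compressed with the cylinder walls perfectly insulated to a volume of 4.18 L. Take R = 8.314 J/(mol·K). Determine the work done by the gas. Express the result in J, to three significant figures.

Adiabatic: TV^(γ−1) = const with γ = 7/5.
T₂ = T₁ (V₁/V₂)^(γ−1) = 535 × (10.6/4.18)^0.4 = 535 × 1.451 = 776.3 K.
W_by = nCᵥ(T₁ − T₂) = (3.89)(20.79)(535 − 776.3) = -19507 J.

W ≈ -19500 J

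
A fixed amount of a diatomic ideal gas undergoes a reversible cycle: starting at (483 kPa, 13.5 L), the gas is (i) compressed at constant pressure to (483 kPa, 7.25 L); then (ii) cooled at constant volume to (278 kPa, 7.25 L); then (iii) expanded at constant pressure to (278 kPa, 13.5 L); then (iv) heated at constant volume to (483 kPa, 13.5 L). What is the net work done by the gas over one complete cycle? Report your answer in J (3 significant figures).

W_net ≈ -1280 J

Constant-volume legs do no work.
W(i) = (483)(7.25 − 13.5) = -3019 J; W(iii) = (278)(13.5 − 7.25) = 1738 J.
W_net = -3019 + 1738 = -1281 J (the counter-clockwise enclosed area).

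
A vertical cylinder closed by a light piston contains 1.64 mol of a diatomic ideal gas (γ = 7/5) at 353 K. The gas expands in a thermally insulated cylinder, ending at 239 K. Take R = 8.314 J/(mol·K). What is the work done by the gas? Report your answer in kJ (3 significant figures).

W ≈ 3.89 kJ

Adiabatic ⇒ Q = 0, so W_by = −ΔU = nCᵥ(T₁ − T₂).
Cᵥ = 5R/2 = 20.79 J/(mol·K).
W = (1.64)(20.79)(353 − 239) = 3886 J.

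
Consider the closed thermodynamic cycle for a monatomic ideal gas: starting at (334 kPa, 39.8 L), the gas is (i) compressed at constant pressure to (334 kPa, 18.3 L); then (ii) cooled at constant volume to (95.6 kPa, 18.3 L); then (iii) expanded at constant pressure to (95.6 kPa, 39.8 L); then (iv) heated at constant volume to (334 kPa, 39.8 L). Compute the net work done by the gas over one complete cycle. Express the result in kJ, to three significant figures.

Constant-volume legs do no work.
W(i) = (334)(18.3 − 39.8) = -7181 J; W(iii) = (95.6)(39.8 − 18.3) = 2055 J.
W_net = -7181 + 2055 = -5126 J (the counter-clockwise enclosed area).

W_net ≈ -5.13 kJ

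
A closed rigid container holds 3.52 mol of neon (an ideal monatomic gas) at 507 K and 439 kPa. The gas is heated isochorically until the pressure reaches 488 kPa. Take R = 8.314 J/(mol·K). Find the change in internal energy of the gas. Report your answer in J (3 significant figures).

Constant volume ⇒ W = 0, so Q = ΔU = nCᵥΔT with Cᵥ = 3R/2 = 12.47 J/(mol·K).
At constant V, T₂/T₁ = P₂/P₁ ⇒ ΔT = T₁(P₂/P₁ − 1) = 507·(488/439 − 1) = 56.59 K.
ΔU = (3.52)(12.47)(56.59) = 2484 J.

ΔU ≈ 2480 J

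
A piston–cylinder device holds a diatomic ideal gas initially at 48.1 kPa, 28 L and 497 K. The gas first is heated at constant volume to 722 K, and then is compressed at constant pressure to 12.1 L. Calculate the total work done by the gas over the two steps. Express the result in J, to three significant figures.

Step 1 (isochoric): W = 0 (constant volume).
After step 1: P = 69.88 kPa (V unchanged).
Step 2 (isobaric): W = PΔV = (69.88 kPa)(12.1 − 28 L) = -1111 J.
W_total = 0 − 1111 = -1111 J.

W_total ≈ -1110 J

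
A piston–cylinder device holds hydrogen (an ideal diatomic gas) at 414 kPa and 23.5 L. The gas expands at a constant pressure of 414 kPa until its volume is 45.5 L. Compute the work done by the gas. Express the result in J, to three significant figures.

Isobaric: W = P ΔV.
W = (414 kPa)(45.5 − 23.5 L) = (414)(22) = 9108 J.

W ≈ 9110 J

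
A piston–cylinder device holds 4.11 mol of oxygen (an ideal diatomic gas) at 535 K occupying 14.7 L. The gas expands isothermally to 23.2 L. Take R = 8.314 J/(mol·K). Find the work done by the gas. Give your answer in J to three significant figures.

W ≈ 8340 J

Isothermal: W = nRT ln(V₂/V₁).
W = (4.11)(8.314)(535) × ln(23.2/14.7)
  = 18281 × 0.4563
W_by_gas = 8342 J.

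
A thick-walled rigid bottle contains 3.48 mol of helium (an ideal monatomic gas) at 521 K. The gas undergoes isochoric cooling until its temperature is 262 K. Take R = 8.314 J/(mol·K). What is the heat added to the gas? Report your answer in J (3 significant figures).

Constant volume ⇒ W = 0, so Q = ΔU = nCᵥΔT with Cᵥ = 3R/2 = 12.47 J/(mol·K).
ΔU = (3.48)(12.47)(262 − 521) = -11240 J.

Q ≈ -11200 J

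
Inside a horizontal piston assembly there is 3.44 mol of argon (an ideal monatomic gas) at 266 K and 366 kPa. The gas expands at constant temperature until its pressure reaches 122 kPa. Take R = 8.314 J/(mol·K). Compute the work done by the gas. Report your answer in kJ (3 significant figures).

W ≈ 8.36 kJ

Isothermal process: W = nRT ln(V₂/V₁) = nRT ln(P₁/P₂).
W = (3.44)(8.314)(266) × ln(366/122)
  = 7608 × ln(3) = 7608 × 1.099
W_by_gas = 8358 J.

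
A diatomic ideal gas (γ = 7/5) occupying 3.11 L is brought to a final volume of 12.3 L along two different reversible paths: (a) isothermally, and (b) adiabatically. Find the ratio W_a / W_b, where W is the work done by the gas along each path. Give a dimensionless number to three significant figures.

Path (a) isothermal: W = P₁V₁ ln(V₂/V₁) → W_a/(P₁V₁) = 1.375.
Path (b) adiabatic: W = P₁V₁(1 − (V₁/V₂)^(γ−1))/(γ−1) → W_b/(P₁V₁) = 1.058.
W_a / W_b = 1.375 / 1.058 = 1.3.

W_a / W_b ≈ 1.30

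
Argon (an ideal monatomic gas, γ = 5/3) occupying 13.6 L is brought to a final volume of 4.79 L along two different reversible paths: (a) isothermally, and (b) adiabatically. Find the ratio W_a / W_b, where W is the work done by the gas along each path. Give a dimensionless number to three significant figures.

W_a / W_b ≈ 0.692

Path (a) isothermal: W = P₁V₁ ln(V₂/V₁) → W_a/(P₁V₁) = -1.044.
Path (b) adiabatic: W = P₁V₁(1 − (V₁/V₂)^(γ−1))/(γ−1) → W_b/(P₁V₁) = -1.508.
W_a / W_b = -1.044 / -1.508 = 0.6922.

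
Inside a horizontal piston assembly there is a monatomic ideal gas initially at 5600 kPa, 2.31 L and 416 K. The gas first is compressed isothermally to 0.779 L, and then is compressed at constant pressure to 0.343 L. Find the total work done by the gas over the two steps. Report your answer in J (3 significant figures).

Step 1 (isothermal): W = P₁V₁ ln(V₂/V₁) = (12936) ln(0.779/2.31) = -14061 J.
After step 1: P = 16606 kPa, V = 0.779 L, T = 416 K.
Step 2 (isobaric): W = PΔV = (16606 kPa)(0.343 − 0.779 L) = -7240 J.
W_total = -14061 − 7240 = -21301 J.

W_total ≈ -21300 J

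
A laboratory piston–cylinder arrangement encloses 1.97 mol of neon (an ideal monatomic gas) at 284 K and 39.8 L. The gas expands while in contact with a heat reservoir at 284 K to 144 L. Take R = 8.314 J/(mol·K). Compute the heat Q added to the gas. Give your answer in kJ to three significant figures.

Q ≈ 5.98 kJ

Isothermal ⇒ ΔU = 0, so Q = W = nRT ln(V₂/V₁).
Q = (1.97)(8.314)(284) ln(144/39.8) = 4652 × 1.286 = 5982 J.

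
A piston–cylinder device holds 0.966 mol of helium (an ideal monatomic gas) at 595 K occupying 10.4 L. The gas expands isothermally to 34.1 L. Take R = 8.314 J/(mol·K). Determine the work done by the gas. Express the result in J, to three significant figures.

W ≈ 5670 J

Isothermal: W = nRT ln(V₂/V₁).
W = (0.966)(8.314)(595) × ln(34.1/10.4)
  = 4779 × 1.187
W_by_gas = 5675 J.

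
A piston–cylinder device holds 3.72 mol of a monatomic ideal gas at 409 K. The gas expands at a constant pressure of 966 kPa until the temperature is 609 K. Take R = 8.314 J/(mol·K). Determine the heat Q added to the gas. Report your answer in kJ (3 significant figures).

Q ≈ 15.5 kJ

Isobaric: W = nRΔT = (3.72)(8.314)(200) = 6186 J.
ΔU = nCᵥΔT with Cᵥ = 3R/2: ΔU = (3.72)(12.47)(200) = 9278 J.
Q = ΔU + W = 9278 + 6186 = 15464 J.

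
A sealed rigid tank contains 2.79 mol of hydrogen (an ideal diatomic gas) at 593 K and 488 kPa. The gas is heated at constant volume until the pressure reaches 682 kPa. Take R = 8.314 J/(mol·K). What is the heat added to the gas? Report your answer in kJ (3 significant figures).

Constant volume ⇒ W = 0, so Q = ΔU = nCᵥΔT with Cᵥ = 5R/2 = 20.79 J/(mol·K).
At constant V, T₂/T₁ = P₂/P₁ ⇒ ΔT = T₁(P₂/P₁ − 1) = 593·(682/488 − 1) = 235.7 K.
ΔU = (2.79)(20.79)(235.7) = 13671 J.

Q ≈ 13.7 kJ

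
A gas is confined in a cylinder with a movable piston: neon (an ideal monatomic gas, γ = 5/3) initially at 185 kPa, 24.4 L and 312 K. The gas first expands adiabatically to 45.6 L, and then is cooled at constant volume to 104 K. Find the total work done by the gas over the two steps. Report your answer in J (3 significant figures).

W_total ≈ 2310 J

Step 1 (adiabatic): W = (P₁V₁ − P₂V₂)/(γ−1) = (4514 − 2975)/0.667 = 2308 J.
Step 2 (isochoric): W = 0 (constant volume).
W_total = 2308 + 0 = 2308 J.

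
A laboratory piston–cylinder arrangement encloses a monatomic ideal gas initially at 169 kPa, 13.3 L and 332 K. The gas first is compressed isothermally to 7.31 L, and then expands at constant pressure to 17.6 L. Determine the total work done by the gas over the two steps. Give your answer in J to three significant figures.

Step 1 (isothermal): W = P₁V₁ ln(V₂/V₁) = (2248) ln(7.31/13.3) = -1345 J.
After step 1: P = 307.5 kPa, V = 7.31 L, T = 332 K.
Step 2 (isobaric): W = PΔV = (307.5 kPa)(17.6 − 7.31 L) = 3164 J.
W_total = -1345 + 3164 = 1819 J.

W_total ≈ 1820 J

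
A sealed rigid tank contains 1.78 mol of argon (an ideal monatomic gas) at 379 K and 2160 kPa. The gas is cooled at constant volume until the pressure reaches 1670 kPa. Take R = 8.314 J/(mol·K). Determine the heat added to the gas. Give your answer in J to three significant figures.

Q ≈ -1910 J

Constant volume ⇒ W = 0, so Q = ΔU = nCᵥΔT with Cᵥ = 3R/2 = 12.47 J/(mol·K).
At constant V, T₂/T₁ = P₂/P₁ ⇒ ΔT = T₁(P₂/P₁ − 1) = 379·(1670/2160 − 1) = -85.98 K.
ΔU = (1.78)(12.47)(-85.98) = -1909 J.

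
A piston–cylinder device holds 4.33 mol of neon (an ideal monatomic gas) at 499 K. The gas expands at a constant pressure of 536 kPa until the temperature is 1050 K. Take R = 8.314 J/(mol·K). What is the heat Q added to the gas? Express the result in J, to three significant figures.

Q ≈ 49600 J

Isobaric: W = nRΔT = (4.33)(8.314)(551) = 19836 J.
ΔU = nCᵥΔT with Cᵥ = 3R/2: ΔU = (4.33)(12.47)(551) = 29754 J.
Q = ΔU + W = 29754 + 19836 = 49589 J.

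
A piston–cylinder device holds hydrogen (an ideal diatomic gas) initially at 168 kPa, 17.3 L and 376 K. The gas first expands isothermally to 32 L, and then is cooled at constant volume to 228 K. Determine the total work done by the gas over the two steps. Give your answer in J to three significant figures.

W_total ≈ 1790 J

Step 1 (isothermal): W = P₁V₁ ln(V₂/V₁) = (2906) ln(32/17.3) = 1788 J.
Step 2 (isochoric): W = 0 (constant volume).
W_total = 1788 + 0 = 1788 J.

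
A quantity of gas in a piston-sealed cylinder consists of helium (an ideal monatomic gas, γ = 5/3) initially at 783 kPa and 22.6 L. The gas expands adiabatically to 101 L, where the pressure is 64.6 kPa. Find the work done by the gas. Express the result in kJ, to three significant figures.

Adiabatic: W = (P₁V₁ − P₂V₂)/(γ − 1) with γ = 5/3.
P₁V₁ = 17696 J, P₂V₂ = 6525 J.
W = (17696 − 6525) / 0.6667 = 16757 J.

W ≈ 16.8 kJ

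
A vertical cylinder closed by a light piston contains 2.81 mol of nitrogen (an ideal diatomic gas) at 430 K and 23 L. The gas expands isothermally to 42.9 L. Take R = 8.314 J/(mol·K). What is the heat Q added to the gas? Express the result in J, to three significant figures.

Isothermal ⇒ ΔU = 0, so Q = W = nRT ln(V₂/V₁).
Q = (2.81)(8.314)(430) ln(42.9/23) = 10046 × 0.6234 = 6262 J.

Q ≈ 6260 J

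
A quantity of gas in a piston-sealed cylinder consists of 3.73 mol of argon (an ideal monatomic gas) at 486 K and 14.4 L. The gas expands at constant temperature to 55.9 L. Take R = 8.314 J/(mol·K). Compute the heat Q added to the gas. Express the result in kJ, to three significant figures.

Isothermal ⇒ ΔU = 0, so Q = W = nRT ln(V₂/V₁).
Q = (3.73)(8.314)(486) ln(55.9/14.4) = 15071 × 1.356 = 20442 J.

Q ≈ 20.4 kJ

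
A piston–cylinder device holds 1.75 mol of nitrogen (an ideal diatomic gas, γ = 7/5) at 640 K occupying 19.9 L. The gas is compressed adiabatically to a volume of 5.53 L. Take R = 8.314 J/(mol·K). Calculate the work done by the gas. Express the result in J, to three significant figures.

W ≈ -15600 J

Adiabatic: TV^(γ−1) = const with γ = 7/5.
T₂ = T₁ (V₁/V₂)^(γ−1) = 640 × (19.9/5.53)^0.4 = 640 × 1.669 = 1068 K.
W_by = nCᵥ(T₁ − T₂) = (1.75)(20.79)(640 − 1068) = -15573 J.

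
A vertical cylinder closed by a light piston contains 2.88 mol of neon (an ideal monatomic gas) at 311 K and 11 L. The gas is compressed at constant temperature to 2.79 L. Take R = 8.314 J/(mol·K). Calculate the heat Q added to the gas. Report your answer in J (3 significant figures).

Q ≈ -10200 J

Isothermal ⇒ ΔU = 0, so Q = W = nRT ln(V₂/V₁).
Q = (2.88)(8.314)(311) ln(2.79/11) = 7447 × -1.372 = -10216 J.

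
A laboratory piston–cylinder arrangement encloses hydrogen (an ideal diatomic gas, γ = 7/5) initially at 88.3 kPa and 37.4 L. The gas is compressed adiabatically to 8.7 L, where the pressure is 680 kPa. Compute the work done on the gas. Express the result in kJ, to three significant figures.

Adiabatic: W = (P₁V₁ − P₂V₂)/(γ − 1) with γ = 7/5.
P₁V₁ = 3302 J, P₂V₂ = 5916 J.
W = (3302 − 5916) / 0.4 = -6534 J.
Work on gas = −W_by = 6534 J.

W ≈ 6.53 kJ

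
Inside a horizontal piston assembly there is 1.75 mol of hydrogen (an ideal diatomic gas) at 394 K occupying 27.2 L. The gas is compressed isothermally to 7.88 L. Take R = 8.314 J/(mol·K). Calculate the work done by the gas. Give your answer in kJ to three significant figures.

Isothermal: W = nRT ln(V₂/V₁).
W = (1.75)(8.314)(394) × ln(7.88/27.2)
  = 5733 × -1.239
W_by_gas = -7102 J.

W ≈ -7.10 kJ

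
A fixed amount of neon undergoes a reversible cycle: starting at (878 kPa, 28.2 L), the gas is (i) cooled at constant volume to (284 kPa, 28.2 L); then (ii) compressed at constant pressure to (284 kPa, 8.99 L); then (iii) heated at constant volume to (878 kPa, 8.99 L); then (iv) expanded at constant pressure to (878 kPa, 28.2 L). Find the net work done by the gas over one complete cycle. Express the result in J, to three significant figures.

W_net ≈ 11400 J

Constant-volume legs do no work.
W(ii) = (284)(8.99 − 28.2) = -5456 J; W(iv) = (878)(28.2 − 8.99) = 16866 J.
W_net = -5456 + 16866 = 11411 J (the clockwise enclosed area).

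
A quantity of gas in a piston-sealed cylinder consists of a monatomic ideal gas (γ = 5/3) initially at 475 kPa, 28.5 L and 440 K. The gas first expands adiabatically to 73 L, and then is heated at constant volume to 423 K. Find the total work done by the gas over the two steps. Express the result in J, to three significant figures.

Step 1 (adiabatic): W = (P₁V₁ − P₂V₂)/(γ−1) = (13538 − 7231)/0.667 = 9459 J.
Step 2 (isochoric): W = 0 (constant volume).
W_total = 9459 + 0 = 9459 J.

W_total ≈ 9460 J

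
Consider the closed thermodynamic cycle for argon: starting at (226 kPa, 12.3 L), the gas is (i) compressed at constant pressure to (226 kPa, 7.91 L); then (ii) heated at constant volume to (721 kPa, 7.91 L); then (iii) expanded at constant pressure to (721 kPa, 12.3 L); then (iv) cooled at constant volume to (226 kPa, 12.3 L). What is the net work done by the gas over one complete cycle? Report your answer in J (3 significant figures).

Constant-volume legs do no work.
W(i) = (226)(7.91 − 12.3) = -992.1 J; W(iii) = (721)(12.3 − 7.91) = 3165 J.
W_net = -992.1 + 3165 = 2173 J (the clockwise enclosed area).

W_net ≈ 2170 J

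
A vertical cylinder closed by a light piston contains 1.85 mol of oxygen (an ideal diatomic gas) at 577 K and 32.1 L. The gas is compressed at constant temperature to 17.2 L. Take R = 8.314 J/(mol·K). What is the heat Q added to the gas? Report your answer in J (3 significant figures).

Q ≈ -5540 J

Isothermal ⇒ ΔU = 0, so Q = W = nRT ln(V₂/V₁).
Q = (1.85)(8.314)(577) ln(17.2/32.1) = 8875 × -0.6239 = -5537 J.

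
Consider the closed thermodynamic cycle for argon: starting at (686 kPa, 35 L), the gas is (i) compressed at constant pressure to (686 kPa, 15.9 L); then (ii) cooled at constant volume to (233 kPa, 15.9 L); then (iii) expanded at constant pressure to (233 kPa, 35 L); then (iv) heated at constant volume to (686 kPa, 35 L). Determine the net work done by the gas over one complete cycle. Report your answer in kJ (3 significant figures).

Constant-volume legs do no work.
W(i) = (686)(15.9 − 35) = -13103 J; W(iii) = (233)(35 − 15.9) = 4450 J.
W_net = -13103 + 4450 = -8652 J (the counter-clockwise enclosed area).

W_net ≈ -8.65 kJ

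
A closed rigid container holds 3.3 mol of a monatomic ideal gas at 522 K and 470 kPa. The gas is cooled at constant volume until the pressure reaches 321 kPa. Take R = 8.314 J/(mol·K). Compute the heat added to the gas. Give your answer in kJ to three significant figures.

Q ≈ -6.81 kJ

Constant volume ⇒ W = 0, so Q = ΔU = nCᵥΔT with Cᵥ = 3R/2 = 12.47 J/(mol·K).
At constant V, T₂/T₁ = P₂/P₁ ⇒ ΔT = T₁(P₂/P₁ − 1) = 522·(321/470 − 1) = -165.5 K.
ΔU = (3.3)(12.47)(-165.5) = -6810 J.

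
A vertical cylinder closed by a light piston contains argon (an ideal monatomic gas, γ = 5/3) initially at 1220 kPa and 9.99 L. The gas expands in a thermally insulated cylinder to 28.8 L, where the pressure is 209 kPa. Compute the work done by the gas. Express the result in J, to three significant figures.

W ≈ 9250 J

Adiabatic: W = (P₁V₁ − P₂V₂)/(γ − 1) with γ = 5/3.
P₁V₁ = 12188 J, P₂V₂ = 6019 J.
W = (12188 − 6019) / 0.6667 = 9253 J.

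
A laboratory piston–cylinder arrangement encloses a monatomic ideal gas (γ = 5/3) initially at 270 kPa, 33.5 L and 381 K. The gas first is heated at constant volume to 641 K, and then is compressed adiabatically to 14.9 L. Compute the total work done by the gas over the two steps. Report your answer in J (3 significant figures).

Step 1 (isochoric): W = 0 (constant volume).
After step 1: P = 454.3 kPa (V unchanged).
Step 2 (adiabatic): W = (P₁V₁ − P₂V₂)/(γ−1) = (15217 − 26116)/0.667 = -16348 J.
W_total = 0 − 16348 = -16348 J.

W_total ≈ -16300 J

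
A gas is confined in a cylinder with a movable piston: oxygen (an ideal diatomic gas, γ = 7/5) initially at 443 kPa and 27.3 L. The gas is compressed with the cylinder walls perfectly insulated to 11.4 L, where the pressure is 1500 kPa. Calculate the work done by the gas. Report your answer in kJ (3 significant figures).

Adiabatic: W = (P₁V₁ − P₂V₂)/(γ − 1) with γ = 7/5.
P₁V₁ = 12094 J, P₂V₂ = 17100 J.
W = (12094 − 17100) / 0.4 = -12515 J.

W ≈ -12.5 kJ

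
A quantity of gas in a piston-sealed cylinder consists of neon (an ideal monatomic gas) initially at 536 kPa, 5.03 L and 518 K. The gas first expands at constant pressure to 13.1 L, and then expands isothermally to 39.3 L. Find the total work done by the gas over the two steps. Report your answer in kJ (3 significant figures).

W_total ≈ 12.0 kJ

Step 1 (isobaric): W = PΔV = (536 kPa)(13.1 − 5.03 L) = 4326 J.
After step 1: P = 536 kPa, V = 13.1 L, T = 1349 K.
Step 2 (isothermal): W = P₁V₁ ln(V₂/V₁) = (7022) ln(39.3/13.1) = 7714 J.
W_total = 4326 + 7714 = 12040 J.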